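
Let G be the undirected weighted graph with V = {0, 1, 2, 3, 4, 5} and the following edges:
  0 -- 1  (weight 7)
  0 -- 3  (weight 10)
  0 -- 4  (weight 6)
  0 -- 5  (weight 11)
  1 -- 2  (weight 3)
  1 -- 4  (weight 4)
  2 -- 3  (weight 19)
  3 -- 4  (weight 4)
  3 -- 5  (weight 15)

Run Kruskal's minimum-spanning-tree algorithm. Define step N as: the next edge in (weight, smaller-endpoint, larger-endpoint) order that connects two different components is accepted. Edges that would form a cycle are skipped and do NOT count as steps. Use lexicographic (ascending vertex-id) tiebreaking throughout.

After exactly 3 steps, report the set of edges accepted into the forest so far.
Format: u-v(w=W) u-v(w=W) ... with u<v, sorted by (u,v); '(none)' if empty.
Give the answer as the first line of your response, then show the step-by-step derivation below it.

1-2(w=3) 1-4(w=4) 3-4(w=4)

step 1: add edge 1-2 (w=3); MST = {1-2(w=3)}
step 2: add edge 1-4 (w=4); MST = {1-2(w=3) 1-4(w=4)}
step 3: add edge 3-4 (w=4); MST = {1-2(w=3) 1-4(w=4) 3-4(w=4)}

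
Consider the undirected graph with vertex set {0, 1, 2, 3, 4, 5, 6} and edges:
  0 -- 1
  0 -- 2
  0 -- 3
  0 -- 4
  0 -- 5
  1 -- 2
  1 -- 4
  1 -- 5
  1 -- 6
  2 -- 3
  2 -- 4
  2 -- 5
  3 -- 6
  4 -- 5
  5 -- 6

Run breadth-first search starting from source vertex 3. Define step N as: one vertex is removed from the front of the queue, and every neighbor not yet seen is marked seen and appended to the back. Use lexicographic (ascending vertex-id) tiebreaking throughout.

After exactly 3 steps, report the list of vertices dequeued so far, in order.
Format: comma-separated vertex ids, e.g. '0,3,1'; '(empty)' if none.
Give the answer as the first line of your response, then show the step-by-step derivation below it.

3,0,2

step 1: dequeue 3; queue=[0,2,6]; order=3
step 2: dequeue 0; queue=[2,6,1,4,5]; order=3,0
step 3: dequeue 2; queue=[6,1,4,5]; order=3,0,2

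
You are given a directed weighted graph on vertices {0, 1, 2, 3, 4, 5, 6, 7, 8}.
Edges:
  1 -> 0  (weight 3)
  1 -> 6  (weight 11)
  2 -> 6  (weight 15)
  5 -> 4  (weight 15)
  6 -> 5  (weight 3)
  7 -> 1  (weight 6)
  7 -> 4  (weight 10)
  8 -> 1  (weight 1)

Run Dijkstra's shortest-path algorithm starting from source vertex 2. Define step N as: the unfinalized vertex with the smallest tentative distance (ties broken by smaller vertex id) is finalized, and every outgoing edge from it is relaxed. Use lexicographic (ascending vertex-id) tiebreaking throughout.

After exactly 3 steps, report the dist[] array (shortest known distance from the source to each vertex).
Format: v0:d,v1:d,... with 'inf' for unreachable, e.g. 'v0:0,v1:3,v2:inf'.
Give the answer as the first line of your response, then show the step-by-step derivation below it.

v0:inf,v1:inf,v2:0,v3:inf,v4:33,v5:18,v6:15,v7:inf,v8:inf

step 1: dist = v0:inf,v1:inf,v2:0,v3:inf,v4:inf,v5:inf,v6:15,v7:inf,v8:inf
step 2: dist = v0:inf,v1:inf,v2:0,v3:inf,v4:inf,v5:18,v6:15,v7:inf,v8:inf
step 3: dist = v0:inf,v1:inf,v2:0,v3:inf,v4:33,v5:18,v6:15,v7:inf,v8:inf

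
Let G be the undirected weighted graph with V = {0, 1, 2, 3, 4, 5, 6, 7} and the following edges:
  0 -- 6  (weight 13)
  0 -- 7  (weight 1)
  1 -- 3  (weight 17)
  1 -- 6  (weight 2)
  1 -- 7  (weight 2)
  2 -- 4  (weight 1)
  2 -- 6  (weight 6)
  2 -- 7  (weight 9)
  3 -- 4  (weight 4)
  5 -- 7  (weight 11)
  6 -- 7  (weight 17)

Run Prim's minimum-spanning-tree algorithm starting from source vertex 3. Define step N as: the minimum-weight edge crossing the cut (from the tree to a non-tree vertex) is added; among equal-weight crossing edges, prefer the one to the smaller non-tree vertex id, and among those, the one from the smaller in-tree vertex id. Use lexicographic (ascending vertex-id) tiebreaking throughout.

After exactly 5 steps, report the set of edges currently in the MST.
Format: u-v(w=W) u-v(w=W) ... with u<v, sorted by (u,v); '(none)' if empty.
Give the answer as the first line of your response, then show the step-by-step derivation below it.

1-6(w=2) 1-7(w=2) 2-4(w=1) 2-6(w=6) 3-4(w=4)

step 1: add edge 3-4 (w=4); MST = {3-4(w=4)}
step 2: add edge 2-4 (w=1); MST = {2-4(w=1) 3-4(w=4)}
step 3: add edge 2-6 (w=6); MST = {2-4(w=1) 2-6(w=6) 3-4(w=4)}
step 4: add edge 1-6 (w=2); MST = {1-6(w=2) 2-4(w=1) 2-6(w=6) 3-4(w=4)}
step 5: add edge 1-7 (w=2); MST = {1-6(w=2) 1-7(w=2) 2-4(w=1) 2-6(w=6) 3-4(w=4)}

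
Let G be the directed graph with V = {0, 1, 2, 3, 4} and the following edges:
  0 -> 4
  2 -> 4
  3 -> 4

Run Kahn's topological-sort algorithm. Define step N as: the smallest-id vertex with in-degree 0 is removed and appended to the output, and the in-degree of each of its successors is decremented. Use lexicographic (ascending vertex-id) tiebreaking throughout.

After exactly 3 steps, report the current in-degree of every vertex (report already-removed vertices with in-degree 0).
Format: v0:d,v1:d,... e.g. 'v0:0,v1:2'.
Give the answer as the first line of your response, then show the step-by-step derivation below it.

v0:0,v1:0,v2:0,v3:0,v4:1

step 1: output 0; order=[0]; indeg=(0,0,0,0,2)
step 2: output 1; order=[0,1]; indeg=(0,0,0,0,2)
step 3: output 2; order=[0,1,2]; indeg=(0,0,0,0,1)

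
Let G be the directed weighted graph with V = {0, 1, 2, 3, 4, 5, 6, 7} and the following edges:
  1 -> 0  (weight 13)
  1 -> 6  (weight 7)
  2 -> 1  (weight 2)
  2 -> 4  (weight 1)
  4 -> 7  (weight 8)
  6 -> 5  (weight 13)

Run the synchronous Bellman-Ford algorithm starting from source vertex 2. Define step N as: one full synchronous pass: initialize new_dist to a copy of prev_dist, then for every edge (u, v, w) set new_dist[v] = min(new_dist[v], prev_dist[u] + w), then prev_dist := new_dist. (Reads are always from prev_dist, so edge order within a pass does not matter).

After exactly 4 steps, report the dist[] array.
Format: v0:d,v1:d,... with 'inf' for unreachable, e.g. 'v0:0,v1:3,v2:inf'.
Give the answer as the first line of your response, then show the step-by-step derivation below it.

v0:15,v1:2,v2:0,v3:inf,v4:1,v5:22,v6:9,v7:9

step 1: dist = v0:inf,v1:2,v2:0,v3:inf,v4:1,v5:inf,v6:inf,v7:inf
step 2: dist = v0:15,v1:2,v2:0,v3:inf,v4:1,v5:inf,v6:9,v7:9
step 3: dist = v0:15,v1:2,v2:0,v3:inf,v4:1,v5:22,v6:9,v7:9
step 4: dist = v0:15,v1:2,v2:0,v3:inf,v4:1,v5:22,v6:9,v7:9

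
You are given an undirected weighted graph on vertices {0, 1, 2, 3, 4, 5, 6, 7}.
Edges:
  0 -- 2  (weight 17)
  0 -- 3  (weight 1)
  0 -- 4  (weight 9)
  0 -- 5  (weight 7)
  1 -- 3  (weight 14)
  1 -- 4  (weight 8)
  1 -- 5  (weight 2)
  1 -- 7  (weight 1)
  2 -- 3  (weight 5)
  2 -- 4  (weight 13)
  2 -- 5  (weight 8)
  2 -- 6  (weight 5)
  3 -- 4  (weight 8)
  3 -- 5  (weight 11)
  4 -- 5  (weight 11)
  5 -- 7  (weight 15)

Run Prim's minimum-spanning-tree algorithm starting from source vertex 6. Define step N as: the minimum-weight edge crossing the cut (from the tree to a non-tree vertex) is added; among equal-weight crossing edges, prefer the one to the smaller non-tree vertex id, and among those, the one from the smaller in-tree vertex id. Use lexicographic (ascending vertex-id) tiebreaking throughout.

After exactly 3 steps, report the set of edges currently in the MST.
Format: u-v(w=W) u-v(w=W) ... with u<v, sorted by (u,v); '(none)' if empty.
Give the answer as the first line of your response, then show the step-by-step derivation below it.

0-3(w=1) 2-3(w=5) 2-6(w=5)

step 1: add edge 2-6 (w=5); MST = {2-6(w=5)}
step 2: add edge 2-3 (w=5); MST = {2-3(w=5) 2-6(w=5)}
step 3: add edge 0-3 (w=1); MST = {0-3(w=1) 2-3(w=5) 2-6(w=5)}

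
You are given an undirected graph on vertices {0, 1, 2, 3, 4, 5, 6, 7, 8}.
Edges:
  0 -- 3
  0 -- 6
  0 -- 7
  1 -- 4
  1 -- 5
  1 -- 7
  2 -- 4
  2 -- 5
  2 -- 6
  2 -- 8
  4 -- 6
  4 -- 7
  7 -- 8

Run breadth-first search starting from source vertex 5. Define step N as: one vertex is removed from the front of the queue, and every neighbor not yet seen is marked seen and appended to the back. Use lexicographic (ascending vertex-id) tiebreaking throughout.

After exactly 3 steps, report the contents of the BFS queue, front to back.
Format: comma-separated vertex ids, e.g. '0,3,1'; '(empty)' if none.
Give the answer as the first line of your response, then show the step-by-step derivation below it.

4,7,6,8

step 1: dequeue 5; queue=[1,2]; order=5
step 2: dequeue 1; queue=[2,4,7]; order=5,1
step 3: dequeue 2; queue=[4,7,6,8]; order=5,1,2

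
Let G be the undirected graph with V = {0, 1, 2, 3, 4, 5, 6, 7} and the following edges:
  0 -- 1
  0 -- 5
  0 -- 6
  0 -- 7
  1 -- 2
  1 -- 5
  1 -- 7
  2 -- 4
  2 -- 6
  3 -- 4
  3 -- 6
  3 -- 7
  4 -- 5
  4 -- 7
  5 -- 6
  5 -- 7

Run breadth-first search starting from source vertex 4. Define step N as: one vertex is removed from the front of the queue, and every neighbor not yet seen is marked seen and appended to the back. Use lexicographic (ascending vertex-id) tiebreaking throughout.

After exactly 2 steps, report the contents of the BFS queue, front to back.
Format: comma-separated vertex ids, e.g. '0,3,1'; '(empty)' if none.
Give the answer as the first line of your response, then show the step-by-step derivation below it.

3,5,7,1,6

step 1: dequeue 4; queue=[2,3,5,7]; order=4
step 2: dequeue 2; queue=[3,5,7,1,6]; order=4,2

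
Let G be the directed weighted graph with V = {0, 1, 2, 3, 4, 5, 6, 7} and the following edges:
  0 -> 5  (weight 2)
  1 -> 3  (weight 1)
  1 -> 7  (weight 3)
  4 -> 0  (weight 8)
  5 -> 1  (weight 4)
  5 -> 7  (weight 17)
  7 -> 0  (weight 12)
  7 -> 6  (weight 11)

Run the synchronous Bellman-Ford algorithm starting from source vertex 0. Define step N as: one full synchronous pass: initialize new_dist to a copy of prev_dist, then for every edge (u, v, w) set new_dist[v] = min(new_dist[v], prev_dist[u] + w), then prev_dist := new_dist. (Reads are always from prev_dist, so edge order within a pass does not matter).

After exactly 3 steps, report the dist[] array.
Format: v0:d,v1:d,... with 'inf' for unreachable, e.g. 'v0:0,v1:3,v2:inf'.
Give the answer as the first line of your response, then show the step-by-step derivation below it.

v0:0,v1:6,v2:inf,v3:7,v4:inf,v5:2,v6:30,v7:9

step 1: dist = v0:0,v1:inf,v2:inf,v3:inf,v4:inf,v5:2,v6:inf,v7:inf
step 2: dist = v0:0,v1:6,v2:inf,v3:inf,v4:inf,v5:2,v6:inf,v7:19
step 3: dist = v0:0,v1:6,v2:inf,v3:7,v4:inf,v5:2,v6:30,v7:9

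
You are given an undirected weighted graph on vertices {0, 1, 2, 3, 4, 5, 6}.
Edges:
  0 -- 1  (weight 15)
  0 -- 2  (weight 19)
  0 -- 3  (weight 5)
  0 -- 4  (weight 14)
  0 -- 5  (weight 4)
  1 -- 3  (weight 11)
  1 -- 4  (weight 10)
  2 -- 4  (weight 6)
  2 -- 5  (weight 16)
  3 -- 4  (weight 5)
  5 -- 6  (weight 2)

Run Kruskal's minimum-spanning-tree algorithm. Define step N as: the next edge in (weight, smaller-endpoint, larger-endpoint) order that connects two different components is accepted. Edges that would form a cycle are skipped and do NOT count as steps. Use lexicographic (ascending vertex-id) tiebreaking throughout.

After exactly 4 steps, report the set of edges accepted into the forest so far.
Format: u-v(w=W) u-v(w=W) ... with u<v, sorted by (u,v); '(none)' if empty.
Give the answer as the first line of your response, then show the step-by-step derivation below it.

0-3(w=5) 0-5(w=4) 3-4(w=5) 5-6(w=2)

step 1: add edge 5-6 (w=2); MST = {5-6(w=2)}
step 2: add edge 0-5 (w=4); MST = {0-5(w=4) 5-6(w=2)}
step 3: add edge 0-3 (w=5); MST = {0-3(w=5) 0-5(w=4) 5-6(w=2)}
step 4: add edge 3-4 (w=5); MST = {0-3(w=5) 0-5(w=4) 3-4(w=5) 5-6(w=2)}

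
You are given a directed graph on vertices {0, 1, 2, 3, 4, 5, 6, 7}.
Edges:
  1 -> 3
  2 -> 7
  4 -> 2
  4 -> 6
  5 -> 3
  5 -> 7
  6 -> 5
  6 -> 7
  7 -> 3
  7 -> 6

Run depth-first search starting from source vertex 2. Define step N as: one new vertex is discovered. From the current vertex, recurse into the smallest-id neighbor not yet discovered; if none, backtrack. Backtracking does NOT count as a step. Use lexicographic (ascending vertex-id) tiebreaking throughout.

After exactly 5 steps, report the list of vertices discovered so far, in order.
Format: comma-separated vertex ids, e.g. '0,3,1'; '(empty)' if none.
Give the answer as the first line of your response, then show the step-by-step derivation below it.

2,7,3,6,5

step 1: discover 2; path=2; order=2
step 2: discover 7; path=2>7; order=2,7
step 3: discover 3; path=2>7>3; order=2,7,3
step 4: discover 6; path=2>7>6; order=2,7,3,6
step 5: discover 5; path=2>7>6>5; order=2,7,3,6,5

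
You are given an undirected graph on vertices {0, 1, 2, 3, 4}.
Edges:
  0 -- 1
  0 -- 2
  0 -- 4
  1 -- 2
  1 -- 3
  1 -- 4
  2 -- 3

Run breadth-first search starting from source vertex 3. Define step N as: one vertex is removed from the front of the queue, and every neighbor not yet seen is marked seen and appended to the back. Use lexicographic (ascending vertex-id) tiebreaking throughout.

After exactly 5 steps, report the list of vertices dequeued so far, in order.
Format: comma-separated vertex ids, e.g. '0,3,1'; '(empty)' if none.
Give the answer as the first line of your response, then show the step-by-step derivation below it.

3,1,2,0,4

step 1: dequeue 3; queue=[1,2]; order=3
step 2: dequeue 1; queue=[2,0,4]; order=3,1
step 3: dequeue 2; queue=[0,4]; order=3,1,2
step 4: dequeue 0; queue=[4]; order=3,1,2,0
step 5: dequeue 4; queue=[(empty)]; order=3,1,2,0,4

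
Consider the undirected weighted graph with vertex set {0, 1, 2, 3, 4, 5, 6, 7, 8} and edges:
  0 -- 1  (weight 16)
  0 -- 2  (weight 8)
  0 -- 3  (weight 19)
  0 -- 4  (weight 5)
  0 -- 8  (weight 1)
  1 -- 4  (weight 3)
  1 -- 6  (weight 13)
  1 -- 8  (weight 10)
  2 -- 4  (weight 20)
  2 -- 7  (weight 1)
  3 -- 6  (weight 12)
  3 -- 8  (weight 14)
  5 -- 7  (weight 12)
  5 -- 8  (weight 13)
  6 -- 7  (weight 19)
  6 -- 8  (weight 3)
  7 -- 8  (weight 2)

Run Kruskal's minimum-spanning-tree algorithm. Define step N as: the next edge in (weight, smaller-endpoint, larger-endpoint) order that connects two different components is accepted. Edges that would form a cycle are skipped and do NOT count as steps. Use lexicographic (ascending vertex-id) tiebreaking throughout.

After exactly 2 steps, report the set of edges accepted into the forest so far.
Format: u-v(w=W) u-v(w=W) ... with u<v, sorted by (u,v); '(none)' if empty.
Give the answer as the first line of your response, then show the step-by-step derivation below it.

0-8(w=1) 2-7(w=1)

step 1: add edge 0-8 (w=1); MST = {0-8(w=1)}
step 2: add edge 2-7 (w=1); MST = {0-8(w=1) 2-7(w=1)}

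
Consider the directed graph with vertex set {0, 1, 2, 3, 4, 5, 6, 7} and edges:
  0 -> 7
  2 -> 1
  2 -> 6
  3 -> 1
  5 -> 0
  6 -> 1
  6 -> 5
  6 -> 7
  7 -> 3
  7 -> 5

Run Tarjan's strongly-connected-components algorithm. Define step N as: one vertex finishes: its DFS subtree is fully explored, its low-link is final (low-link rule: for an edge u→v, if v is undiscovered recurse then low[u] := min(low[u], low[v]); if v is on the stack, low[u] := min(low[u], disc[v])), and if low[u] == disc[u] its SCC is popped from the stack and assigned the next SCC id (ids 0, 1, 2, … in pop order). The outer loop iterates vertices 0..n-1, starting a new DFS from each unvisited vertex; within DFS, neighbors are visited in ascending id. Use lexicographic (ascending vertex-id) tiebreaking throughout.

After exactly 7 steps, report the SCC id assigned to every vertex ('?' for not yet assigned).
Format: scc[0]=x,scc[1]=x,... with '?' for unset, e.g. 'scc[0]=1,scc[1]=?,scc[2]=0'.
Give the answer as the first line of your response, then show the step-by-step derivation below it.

scc[0]=2,scc[1]=0,scc[2]=4,scc[3]=1,scc[4]=?,scc[5]=2,scc[6]=3,scc[7]=2

step 1: low=(low[0]=0,low[1]=3,low[2]=?,low[3]=2,low[4]=?,low[5]=?,low[6]=?,low[7]=1); scc=(scc[0]=?,scc[1]=0,scc[2]=?,scc[3]=?,scc[4]=?,scc[5]=?,scc[6]=?,scc[7]=?)
step 2: low=(low[0]=0,low[1]=3,low[2]=?,low[3]=2,low[4]=?,low[5]=?,low[6]=?,low[7]=1); scc=(scc[0]=?,scc[1]=0,scc[2]=?,scc[3]=1,scc[4]=?,scc[5]=?,scc[6]=?,scc[7]=?)
step 3: low=(low[0]=0,low[1]=3,low[2]=?,low[3]=2,low[4]=?,low[5]=0,low[6]=?,low[7]=1); scc=(scc[0]=?,scc[1]=0,scc[2]=?,scc[3]=1,scc[4]=?,scc[5]=?,scc[6]=?,scc[7]=?)
step 4: low=(low[0]=0,low[1]=3,low[2]=?,low[3]=2,low[4]=?,low[5]=0,low[6]=?,low[7]=0); scc=(scc[0]=?,scc[1]=0,scc[2]=?,scc[3]=1,scc[4]=?,scc[5]=?,scc[6]=?,scc[7]=?)
step 5: low=(low[0]=0,low[1]=3,low[2]=?,low[3]=2,low[4]=?,low[5]=0,low[6]=?,low[7]=0); scc=(scc[0]=2,scc[1]=0,scc[2]=?,scc[3]=1,scc[4]=?,scc[5]=2,scc[6]=?,scc[7]=2)
step 6: low=(low[0]=0,low[1]=3,low[2]=5,low[3]=2,low[4]=?,low[5]=0,low[6]=6,low[7]=0); scc=(scc[0]=2,scc[1]=0,scc[2]=?,scc[3]=1,scc[4]=?,scc[5]=2,scc[6]=3,scc[7]=2)
step 7: low=(low[0]=0,low[1]=3,low[2]=5,low[3]=2,low[4]=?,low[5]=0,low[6]=6,low[7]=0); scc=(scc[0]=2,scc[1]=0,scc[2]=4,scc[3]=1,scc[4]=?,scc[5]=2,scc[6]=3,scc[7]=2)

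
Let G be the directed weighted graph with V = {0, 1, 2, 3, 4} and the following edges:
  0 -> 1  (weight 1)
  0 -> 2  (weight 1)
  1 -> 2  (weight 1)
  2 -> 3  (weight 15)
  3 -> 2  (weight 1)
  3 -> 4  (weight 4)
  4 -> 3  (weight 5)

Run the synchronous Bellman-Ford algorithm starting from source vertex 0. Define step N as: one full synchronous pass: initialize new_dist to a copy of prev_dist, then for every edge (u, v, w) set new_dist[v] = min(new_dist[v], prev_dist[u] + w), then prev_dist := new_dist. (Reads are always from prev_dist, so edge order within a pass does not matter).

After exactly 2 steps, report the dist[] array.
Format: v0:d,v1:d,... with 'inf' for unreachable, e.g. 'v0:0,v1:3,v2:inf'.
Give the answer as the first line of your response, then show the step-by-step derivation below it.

v0:0,v1:1,v2:1,v3:16,v4:inf

step 1: dist = v0:0,v1:1,v2:1,v3:inf,v4:inf
step 2: dist = v0:0,v1:1,v2:1,v3:16,v4:inf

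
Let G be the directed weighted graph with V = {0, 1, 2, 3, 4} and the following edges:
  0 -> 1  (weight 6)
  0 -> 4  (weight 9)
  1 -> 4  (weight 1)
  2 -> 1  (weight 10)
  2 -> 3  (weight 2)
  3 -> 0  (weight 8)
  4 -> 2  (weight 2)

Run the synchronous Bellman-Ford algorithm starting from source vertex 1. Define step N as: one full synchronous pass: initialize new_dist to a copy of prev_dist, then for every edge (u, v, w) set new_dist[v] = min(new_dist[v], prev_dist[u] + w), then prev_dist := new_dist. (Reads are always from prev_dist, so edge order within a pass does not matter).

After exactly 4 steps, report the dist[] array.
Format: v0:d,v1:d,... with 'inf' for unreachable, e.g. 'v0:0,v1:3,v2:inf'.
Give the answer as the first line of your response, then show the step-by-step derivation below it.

v0:13,v1:0,v2:3,v3:5,v4:1

step 1: dist = v0:inf,v1:0,v2:inf,v3:inf,v4:1
step 2: dist = v0:inf,v1:0,v2:3,v3:inf,v4:1
step 3: dist = v0:inf,v1:0,v2:3,v3:5,v4:1
step 4: dist = v0:13,v1:0,v2:3,v3:5,v4:1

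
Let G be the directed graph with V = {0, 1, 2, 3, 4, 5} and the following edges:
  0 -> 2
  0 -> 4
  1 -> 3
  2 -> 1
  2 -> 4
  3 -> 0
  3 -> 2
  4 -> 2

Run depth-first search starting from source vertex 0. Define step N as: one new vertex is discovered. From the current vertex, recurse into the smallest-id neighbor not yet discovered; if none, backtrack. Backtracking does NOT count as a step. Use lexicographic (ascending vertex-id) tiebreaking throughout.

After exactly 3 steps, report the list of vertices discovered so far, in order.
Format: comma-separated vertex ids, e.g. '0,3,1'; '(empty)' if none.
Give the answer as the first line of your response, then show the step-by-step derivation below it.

0,2,1

step 1: discover 0; path=0; order=0
step 2: discover 2; path=0>2; order=0,2
step 3: discover 1; path=0>2>1; order=0,2,1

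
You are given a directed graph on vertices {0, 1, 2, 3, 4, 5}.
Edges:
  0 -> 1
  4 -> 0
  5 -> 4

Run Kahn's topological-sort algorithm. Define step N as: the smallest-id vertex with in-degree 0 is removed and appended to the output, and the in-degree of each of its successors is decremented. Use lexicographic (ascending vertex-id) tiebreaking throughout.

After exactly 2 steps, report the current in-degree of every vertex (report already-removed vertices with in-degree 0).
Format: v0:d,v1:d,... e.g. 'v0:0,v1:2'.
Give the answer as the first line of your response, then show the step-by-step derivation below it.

v0:1,v1:1,v2:0,v3:0,v4:1,v5:0

step 1: output 2; order=[2]; indeg=(1,1,0,0,1,0)
step 2: output 3; order=[2,3]; indeg=(1,1,0,0,1,0)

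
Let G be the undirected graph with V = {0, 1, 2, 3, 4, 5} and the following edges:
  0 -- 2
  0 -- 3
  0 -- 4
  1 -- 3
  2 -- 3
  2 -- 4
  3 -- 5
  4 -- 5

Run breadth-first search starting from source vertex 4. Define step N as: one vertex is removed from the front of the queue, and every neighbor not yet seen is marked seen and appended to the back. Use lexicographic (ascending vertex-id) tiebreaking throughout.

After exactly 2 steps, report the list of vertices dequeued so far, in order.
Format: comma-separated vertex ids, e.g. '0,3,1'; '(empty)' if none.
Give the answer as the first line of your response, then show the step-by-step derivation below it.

4,0

step 1: dequeue 4; queue=[0,2,5]; order=4
step 2: dequeue 0; queue=[2,5,3]; order=4,0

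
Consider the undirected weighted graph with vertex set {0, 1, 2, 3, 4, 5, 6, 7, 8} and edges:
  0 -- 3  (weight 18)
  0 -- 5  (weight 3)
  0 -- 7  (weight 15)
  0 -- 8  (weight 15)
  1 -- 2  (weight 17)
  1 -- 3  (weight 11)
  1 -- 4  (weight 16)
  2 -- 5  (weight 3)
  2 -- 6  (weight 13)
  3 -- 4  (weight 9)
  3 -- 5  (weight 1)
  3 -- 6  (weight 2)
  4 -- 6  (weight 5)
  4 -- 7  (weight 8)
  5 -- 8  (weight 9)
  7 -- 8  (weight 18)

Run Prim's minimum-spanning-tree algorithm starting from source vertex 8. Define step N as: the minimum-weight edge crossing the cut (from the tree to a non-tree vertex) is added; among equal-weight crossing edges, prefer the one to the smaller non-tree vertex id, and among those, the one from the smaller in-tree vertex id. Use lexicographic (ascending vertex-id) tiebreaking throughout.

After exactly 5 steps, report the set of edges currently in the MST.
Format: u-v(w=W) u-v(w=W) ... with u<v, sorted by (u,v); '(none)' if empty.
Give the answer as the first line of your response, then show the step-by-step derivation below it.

0-5(w=3) 2-5(w=3) 3-5(w=1) 3-6(w=2) 5-8(w=9)

step 1: add edge 5-8 (w=9); MST = {5-8(w=9)}
step 2: add edge 3-5 (w=1); MST = {3-5(w=1) 5-8(w=9)}
step 3: add edge 3-6 (w=2); MST = {3-5(w=1) 3-6(w=2) 5-8(w=9)}
step 4: add edge 0-5 (w=3); MST = {0-5(w=3) 3-5(w=1) 3-6(w=2) 5-8(w=9)}
step 5: add edge 2-5 (w=3); MST = {0-5(w=3) 2-5(w=3) 3-5(w=1) 3-6(w=2) 5-8(w=9)}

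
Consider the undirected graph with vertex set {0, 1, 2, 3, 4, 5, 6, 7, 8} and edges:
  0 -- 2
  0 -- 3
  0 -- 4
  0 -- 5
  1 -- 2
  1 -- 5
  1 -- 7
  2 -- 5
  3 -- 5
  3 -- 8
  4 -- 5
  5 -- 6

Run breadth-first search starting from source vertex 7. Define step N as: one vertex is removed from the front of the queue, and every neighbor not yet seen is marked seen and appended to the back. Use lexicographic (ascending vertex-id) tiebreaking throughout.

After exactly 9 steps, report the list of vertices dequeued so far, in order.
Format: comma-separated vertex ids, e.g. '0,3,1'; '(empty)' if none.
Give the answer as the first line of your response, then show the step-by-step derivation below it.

7,1,2,5,0,3,4,6,8

step 1: dequeue 7; queue=[1]; order=7
step 2: dequeue 1; queue=[2,5]; order=7,1
step 3: dequeue 2; queue=[5,0]; order=7,1,2
step 4: dequeue 5; queue=[0,3,4,6]; order=7,1,2,5
step 5: dequeue 0; queue=[3,4,6]; order=7,1,2,5,0
step 6: dequeue 3; queue=[4,6,8]; order=7,1,2,5,0,3
step 7: dequeue 4; queue=[6,8]; order=7,1,2,5,0,3,4
step 8: dequeue 6; queue=[8]; order=7,1,2,5,0,3,4,6
step 9: dequeue 8; queue=[(empty)]; order=7,1,2,5,0,3,4,6,8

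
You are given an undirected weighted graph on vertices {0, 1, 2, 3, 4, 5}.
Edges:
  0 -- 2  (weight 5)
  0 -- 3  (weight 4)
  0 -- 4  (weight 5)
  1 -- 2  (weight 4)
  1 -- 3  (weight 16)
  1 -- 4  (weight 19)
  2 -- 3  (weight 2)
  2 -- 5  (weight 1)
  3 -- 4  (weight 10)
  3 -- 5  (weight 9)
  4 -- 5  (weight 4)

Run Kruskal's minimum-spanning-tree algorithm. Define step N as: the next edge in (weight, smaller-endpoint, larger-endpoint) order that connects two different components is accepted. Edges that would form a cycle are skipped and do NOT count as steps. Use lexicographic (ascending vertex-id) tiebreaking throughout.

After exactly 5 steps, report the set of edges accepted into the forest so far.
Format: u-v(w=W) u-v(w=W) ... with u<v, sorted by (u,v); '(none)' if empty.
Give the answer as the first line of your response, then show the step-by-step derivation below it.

0-3(w=4) 1-2(w=4) 2-3(w=2) 2-5(w=1) 4-5(w=4)

step 1: add edge 2-5 (w=1); MST = {2-5(w=1)}
step 2: add edge 2-3 (w=2); MST = {2-3(w=2) 2-5(w=1)}
step 3: add edge 0-3 (w=4); MST = {0-3(w=4) 2-3(w=2) 2-5(w=1)}
step 4: add edge 1-2 (w=4); MST = {0-3(w=4) 1-2(w=4) 2-3(w=2) 2-5(w=1)}
step 5: add edge 4-5 (w=4); MST = {0-3(w=4) 1-2(w=4) 2-3(w=2) 2-5(w=1) 4-5(w=4)}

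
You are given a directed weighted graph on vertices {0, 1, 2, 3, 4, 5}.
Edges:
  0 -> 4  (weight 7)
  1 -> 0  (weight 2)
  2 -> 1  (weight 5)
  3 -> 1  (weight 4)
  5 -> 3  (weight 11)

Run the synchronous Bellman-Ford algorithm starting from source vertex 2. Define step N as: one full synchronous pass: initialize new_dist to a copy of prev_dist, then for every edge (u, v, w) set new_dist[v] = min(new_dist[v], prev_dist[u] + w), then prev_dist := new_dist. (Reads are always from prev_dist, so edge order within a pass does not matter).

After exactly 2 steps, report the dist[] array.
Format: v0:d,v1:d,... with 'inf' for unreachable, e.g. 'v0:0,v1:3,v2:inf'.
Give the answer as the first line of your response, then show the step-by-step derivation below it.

v0:7,v1:5,v2:0,v3:inf,v4:inf,v5:inf

step 1: dist = v0:inf,v1:5,v2:0,v3:inf,v4:inf,v5:inf
step 2: dist = v0:7,v1:5,v2:0,v3:inf,v4:inf,v5:inf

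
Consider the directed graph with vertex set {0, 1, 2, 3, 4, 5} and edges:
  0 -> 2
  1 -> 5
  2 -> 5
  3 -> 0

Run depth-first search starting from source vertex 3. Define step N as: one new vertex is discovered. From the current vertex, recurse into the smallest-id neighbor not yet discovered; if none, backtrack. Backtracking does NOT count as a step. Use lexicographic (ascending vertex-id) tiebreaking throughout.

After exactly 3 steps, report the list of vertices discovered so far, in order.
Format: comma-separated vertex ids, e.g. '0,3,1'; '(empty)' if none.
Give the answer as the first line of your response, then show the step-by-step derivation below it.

3,0,2

step 1: discover 3; path=3; order=3
step 2: discover 0; path=3>0; order=3,0
step 3: discover 2; path=3>0>2; order=3,0,2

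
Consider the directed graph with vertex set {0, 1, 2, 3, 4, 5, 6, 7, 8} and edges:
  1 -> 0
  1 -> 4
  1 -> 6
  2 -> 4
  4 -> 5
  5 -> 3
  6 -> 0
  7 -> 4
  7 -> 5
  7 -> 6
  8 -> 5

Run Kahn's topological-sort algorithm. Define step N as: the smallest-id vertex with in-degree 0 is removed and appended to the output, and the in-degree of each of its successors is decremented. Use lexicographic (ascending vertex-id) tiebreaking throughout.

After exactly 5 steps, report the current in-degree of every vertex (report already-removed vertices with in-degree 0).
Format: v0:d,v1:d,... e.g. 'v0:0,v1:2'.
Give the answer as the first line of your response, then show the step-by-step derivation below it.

v0:0,v1:0,v2:0,v3:1,v4:0,v5:1,v6:0,v7:0,v8:0

step 1: output 1; order=[1]; indeg=(1,0,0,1,2,3,1,0,0)
step 2: output 2; order=[1,2]; indeg=(1,0,0,1,1,3,1,0,0)
step 3: output 7; order=[1,2,7]; indeg=(1,0,0,1,0,2,0,0,0)
step 4: output 4; order=[1,2,7,4]; indeg=(1,0,0,1,0,1,0,0,0)
step 5: output 6; order=[1,2,7,4,6]; indeg=(0,0,0,1,0,1,0,0,0)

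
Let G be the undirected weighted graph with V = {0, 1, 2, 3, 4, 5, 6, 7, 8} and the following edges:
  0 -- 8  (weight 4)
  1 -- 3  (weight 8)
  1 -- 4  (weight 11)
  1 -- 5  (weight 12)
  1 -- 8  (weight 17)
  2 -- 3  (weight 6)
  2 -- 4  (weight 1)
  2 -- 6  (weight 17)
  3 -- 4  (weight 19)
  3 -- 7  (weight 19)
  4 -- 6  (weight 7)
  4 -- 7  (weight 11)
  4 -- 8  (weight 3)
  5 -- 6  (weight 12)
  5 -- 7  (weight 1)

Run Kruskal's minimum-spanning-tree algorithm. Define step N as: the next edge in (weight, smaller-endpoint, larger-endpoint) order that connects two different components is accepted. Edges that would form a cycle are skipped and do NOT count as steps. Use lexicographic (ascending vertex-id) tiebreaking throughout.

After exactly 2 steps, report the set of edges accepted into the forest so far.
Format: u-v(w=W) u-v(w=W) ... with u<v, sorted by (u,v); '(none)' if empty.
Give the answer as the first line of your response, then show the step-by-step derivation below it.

2-4(w=1) 5-7(w=1)

step 1: add edge 2-4 (w=1); MST = {2-4(w=1)}
step 2: add edge 5-7 (w=1); MST = {2-4(w=1) 5-7(w=1)}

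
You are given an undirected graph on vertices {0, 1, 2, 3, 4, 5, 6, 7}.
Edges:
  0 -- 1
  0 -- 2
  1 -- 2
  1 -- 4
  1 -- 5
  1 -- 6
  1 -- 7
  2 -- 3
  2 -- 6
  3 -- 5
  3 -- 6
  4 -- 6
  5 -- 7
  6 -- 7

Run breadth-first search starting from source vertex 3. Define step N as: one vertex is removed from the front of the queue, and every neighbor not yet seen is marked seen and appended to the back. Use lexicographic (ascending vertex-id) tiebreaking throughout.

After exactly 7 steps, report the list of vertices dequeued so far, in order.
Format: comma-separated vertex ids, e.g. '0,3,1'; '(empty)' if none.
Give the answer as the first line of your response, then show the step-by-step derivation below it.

3,2,5,6,0,1,7

step 1: dequeue 3; queue=[2,5,6]; order=3
step 2: dequeue 2; queue=[5,6,0,1]; order=3,2
step 3: dequeue 5; queue=[6,0,1,7]; order=3,2,5
step 4: dequeue 6; queue=[0,1,7,4]; order=3,2,5,6
step 5: dequeue 0; queue=[1,7,4]; order=3,2,5,6,0
step 6: dequeue 1; queue=[7,4]; order=3,2,5,6,0,1
step 7: dequeue 7; queue=[4]; order=3,2,5,6,0,1,7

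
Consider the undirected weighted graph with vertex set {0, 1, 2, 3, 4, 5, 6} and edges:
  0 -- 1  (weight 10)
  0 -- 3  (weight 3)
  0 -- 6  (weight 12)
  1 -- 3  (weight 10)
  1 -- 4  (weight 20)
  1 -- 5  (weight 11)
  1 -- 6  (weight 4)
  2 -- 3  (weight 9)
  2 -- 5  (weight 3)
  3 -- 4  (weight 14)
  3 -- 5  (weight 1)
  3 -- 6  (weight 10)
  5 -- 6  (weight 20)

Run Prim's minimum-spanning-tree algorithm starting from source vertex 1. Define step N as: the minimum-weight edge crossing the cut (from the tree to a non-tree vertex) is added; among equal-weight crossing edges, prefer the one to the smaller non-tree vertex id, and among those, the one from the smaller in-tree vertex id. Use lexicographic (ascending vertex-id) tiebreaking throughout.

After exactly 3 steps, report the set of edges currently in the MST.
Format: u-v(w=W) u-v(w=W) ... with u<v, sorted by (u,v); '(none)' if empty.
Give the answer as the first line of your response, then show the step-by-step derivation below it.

0-1(w=10) 0-3(w=3) 1-6(w=4)

step 1: add edge 1-6 (w=4); MST = {1-6(w=4)}
step 2: add edge 0-1 (w=10); MST = {0-1(w=10) 1-6(w=4)}
step 3: add edge 0-3 (w=3); MST = {0-1(w=10) 0-3(w=3) 1-6(w=4)}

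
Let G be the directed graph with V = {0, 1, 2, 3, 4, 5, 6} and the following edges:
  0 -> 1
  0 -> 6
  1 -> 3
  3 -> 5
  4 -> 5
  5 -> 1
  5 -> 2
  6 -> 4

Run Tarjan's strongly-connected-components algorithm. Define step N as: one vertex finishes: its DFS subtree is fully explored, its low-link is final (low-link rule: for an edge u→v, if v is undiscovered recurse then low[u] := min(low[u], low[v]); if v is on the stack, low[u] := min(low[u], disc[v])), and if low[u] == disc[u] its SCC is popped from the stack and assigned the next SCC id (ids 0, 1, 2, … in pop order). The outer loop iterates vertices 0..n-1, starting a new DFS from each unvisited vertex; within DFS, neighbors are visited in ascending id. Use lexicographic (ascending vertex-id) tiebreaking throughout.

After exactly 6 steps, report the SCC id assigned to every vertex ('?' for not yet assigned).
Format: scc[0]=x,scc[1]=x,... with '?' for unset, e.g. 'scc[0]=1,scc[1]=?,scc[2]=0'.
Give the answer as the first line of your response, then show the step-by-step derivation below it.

scc[0]=?,scc[1]=1,scc[2]=0,scc[3]=1,scc[4]=2,scc[5]=1,scc[6]=3

step 1: low=(low[0]=0,low[1]=1,low[2]=4,low[3]=2,low[4]=?,low[5]=1,low[6]=?); scc=(scc[0]=?,scc[1]=?,scc[2]=0,scc[3]=?,scc[4]=?,scc[5]=?,scc[6]=?)
step 2: low=(low[0]=0,low[1]=1,low[2]=4,low[3]=2,low[4]=?,low[5]=1,low[6]=?); scc=(scc[0]=?,scc[1]=?,scc[2]=0,scc[3]=?,scc[4]=?,scc[5]=?,scc[6]=?)
step 3: low=(low[0]=0,low[1]=1,low[2]=4,low[3]=1,low[4]=?,low[5]=1,low[6]=?); scc=(scc[0]=?,scc[1]=?,scc[2]=0,scc[3]=?,scc[4]=?,scc[5]=?,scc[6]=?)
step 4: low=(low[0]=0,low[1]=1,low[2]=4,low[3]=1,low[4]=?,low[5]=1,low[6]=?); scc=(scc[0]=?,scc[1]=1,scc[2]=0,scc[3]=1,scc[4]=?,scc[5]=1,scc[6]=?)
step 5: low=(low[0]=0,low[1]=1,low[2]=4,low[3]=1,low[4]=6,low[5]=1,low[6]=5); scc=(scc[0]=?,scc[1]=1,scc[2]=0,scc[3]=1,scc[4]=2,scc[5]=1,scc[6]=?)
step 6: low=(low[0]=0,low[1]=1,low[2]=4,low[3]=1,low[4]=6,low[5]=1,low[6]=5); scc=(scc[0]=?,scc[1]=1,scc[2]=0,scc[3]=1,scc[4]=2,scc[5]=1,scc[6]=3)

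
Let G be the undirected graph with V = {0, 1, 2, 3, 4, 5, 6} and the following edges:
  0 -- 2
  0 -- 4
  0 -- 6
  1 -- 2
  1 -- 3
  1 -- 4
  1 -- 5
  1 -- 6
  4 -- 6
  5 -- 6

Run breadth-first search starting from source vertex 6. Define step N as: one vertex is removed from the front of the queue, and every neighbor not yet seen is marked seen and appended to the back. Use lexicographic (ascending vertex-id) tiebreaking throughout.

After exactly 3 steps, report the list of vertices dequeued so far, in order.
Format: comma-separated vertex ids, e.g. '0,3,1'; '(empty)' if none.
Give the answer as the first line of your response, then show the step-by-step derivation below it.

6,0,1

step 1: dequeue 6; queue=[0,1,4,5]; order=6
step 2: dequeue 0; queue=[1,4,5,2]; order=6,0
step 3: dequeue 1; queue=[4,5,2,3]; order=6,0,1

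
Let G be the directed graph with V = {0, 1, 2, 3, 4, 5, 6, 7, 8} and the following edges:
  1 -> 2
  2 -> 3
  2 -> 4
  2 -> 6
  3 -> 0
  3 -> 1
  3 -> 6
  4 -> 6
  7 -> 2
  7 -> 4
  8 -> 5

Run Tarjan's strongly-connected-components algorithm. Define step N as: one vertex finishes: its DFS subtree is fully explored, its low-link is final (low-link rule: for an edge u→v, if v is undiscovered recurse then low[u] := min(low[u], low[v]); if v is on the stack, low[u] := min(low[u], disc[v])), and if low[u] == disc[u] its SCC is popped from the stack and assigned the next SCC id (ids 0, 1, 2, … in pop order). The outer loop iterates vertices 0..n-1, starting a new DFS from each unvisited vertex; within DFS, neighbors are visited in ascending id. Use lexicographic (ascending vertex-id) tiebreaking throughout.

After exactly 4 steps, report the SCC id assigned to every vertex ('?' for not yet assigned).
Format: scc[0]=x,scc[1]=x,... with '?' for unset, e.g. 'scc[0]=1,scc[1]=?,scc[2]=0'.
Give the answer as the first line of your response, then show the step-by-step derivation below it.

scc[0]=0,scc[1]=?,scc[2]=?,scc[3]=?,scc[4]=2,scc[5]=?,scc[6]=1,scc[7]=?,scc[8]=?

step 1: low=(low[0]=0,low[1]=?,low[2]=?,low[3]=?,low[4]=?,low[5]=?,low[6]=?,low[7]=?,low[8]=?); scc=(scc[0]=0,scc[1]=?,scc[2]=?,scc[3]=?,scc[4]=?,scc[5]=?,scc[6]=?,scc[7]=?,scc[8]=?)
step 2: low=(low[0]=0,low[1]=1,low[2]=2,low[3]=1,low[4]=?,low[5]=?,low[6]=4,low[7]=?,low[8]=?); scc=(scc[0]=0,scc[1]=?,scc[2]=?,scc[3]=?,scc[4]=?,scc[5]=?,scc[6]=1,scc[7]=?,scc[8]=?)
step 3: low=(low[0]=0,low[1]=1,low[2]=2,low[3]=1,low[4]=?,low[5]=?,low[6]=4,low[7]=?,low[8]=?); scc=(scc[0]=0,scc[1]=?,scc[2]=?,scc[3]=?,scc[4]=?,scc[5]=?,scc[6]=1,scc[7]=?,scc[8]=?)
step 4: low=(low[0]=0,low[1]=1,low[2]=1,low[3]=1,low[4]=5,low[5]=?,low[6]=4,low[7]=?,low[8]=?); scc=(scc[0]=0,scc[1]=?,scc[2]=?,scc[3]=?,scc[4]=2,scc[5]=?,scc[6]=1,scc[7]=?,scc[8]=?)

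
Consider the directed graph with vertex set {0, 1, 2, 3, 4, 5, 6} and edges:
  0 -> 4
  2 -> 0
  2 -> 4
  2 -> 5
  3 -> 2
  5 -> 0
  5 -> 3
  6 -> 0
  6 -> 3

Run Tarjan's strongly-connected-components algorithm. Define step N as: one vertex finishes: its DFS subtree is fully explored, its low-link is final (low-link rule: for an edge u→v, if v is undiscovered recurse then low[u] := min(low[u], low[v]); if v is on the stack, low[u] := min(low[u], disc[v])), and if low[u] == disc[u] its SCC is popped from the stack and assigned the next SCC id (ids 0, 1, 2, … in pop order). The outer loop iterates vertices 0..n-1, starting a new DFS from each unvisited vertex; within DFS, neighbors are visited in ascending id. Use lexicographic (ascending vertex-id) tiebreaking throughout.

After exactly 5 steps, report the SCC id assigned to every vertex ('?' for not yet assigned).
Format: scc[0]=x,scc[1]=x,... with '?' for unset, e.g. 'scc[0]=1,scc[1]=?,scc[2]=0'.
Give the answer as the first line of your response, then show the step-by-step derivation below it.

scc[0]=1,scc[1]=2,scc[2]=?,scc[3]=?,scc[4]=0,scc[5]=?,scc[6]=?

step 1: low=(low[0]=0,low[1]=?,low[2]=?,low[3]=?,low[4]=1,low[5]=?,low[6]=?); scc=(scc[0]=?,scc[1]=?,scc[2]=?,scc[3]=?,scc[4]=0,scc[5]=?,scc[6]=?)
step 2: low=(low[0]=0,low[1]=?,low[2]=?,low[3]=?,low[4]=1,low[5]=?,low[6]=?); scc=(scc[0]=1,scc[1]=?,scc[2]=?,scc[3]=?,scc[4]=0,scc[5]=?,scc[6]=?)
step 3: low=(low[0]=0,low[1]=2,low[2]=?,low[3]=?,low[4]=1,low[5]=?,low[6]=?); scc=(scc[0]=1,scc[1]=2,scc[2]=?,scc[3]=?,scc[4]=0,scc[5]=?,scc[6]=?)
step 4: low=(low[0]=0,low[1]=2,low[2]=3,low[3]=3,low[4]=1,low[5]=4,low[6]=?); scc=(scc[0]=1,scc[1]=2,scc[2]=?,scc[3]=?,scc[4]=0,scc[5]=?,scc[6]=?)
step 5: low=(low[0]=0,low[1]=2,low[2]=3,low[3]=3,low[4]=1,low[5]=3,low[6]=?); scc=(scc[0]=1,scc[1]=2,scc[2]=?,scc[3]=?,scc[4]=0,scc[5]=?,scc[6]=?)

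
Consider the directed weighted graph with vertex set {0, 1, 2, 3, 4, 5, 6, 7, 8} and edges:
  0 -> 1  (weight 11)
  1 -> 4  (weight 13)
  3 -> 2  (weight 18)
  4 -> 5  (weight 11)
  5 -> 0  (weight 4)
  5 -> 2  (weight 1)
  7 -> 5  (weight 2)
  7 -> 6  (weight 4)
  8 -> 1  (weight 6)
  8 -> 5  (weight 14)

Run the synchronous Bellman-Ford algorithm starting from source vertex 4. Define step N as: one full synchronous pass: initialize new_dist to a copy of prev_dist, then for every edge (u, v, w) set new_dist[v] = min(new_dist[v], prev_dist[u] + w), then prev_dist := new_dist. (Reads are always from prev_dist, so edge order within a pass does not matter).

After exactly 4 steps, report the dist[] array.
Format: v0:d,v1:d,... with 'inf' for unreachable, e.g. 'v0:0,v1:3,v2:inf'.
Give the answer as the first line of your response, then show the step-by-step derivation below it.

v0:15,v1:26,v2:12,v3:inf,v4:0,v5:11,v6:inf,v7:inf,v8:inf

step 1: dist = v0:inf,v1:inf,v2:inf,v3:inf,v4:0,v5:11,v6:inf,v7:inf,v8:inf
step 2: dist = v0:15,v1:inf,v2:12,v3:inf,v4:0,v5:11,v6:inf,v7:inf,v8:inf
step 3: dist = v0:15,v1:26,v2:12,v3:inf,v4:0,v5:11,v6:inf,v7:inf,v8:inf
step 4: dist = v0:15,v1:26,v2:12,v3:inf,v4:0,v5:11,v6:inf,v7:inf,v8:inf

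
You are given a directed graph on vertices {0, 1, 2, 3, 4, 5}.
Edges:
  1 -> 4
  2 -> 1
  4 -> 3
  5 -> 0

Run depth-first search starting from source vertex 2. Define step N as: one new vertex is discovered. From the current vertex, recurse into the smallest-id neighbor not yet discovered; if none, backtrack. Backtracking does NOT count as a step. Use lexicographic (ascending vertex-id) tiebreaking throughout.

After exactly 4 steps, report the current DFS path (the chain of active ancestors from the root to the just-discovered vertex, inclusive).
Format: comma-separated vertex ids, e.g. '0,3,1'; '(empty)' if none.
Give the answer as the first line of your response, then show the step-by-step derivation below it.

2,1,4,3

step 1: discover 2; path=2; order=2
step 2: discover 1; path=2>1; order=2,1
step 3: discover 4; path=2>1>4; order=2,1,4
step 4: discover 3; path=2>1>4>3; order=2,1,4,3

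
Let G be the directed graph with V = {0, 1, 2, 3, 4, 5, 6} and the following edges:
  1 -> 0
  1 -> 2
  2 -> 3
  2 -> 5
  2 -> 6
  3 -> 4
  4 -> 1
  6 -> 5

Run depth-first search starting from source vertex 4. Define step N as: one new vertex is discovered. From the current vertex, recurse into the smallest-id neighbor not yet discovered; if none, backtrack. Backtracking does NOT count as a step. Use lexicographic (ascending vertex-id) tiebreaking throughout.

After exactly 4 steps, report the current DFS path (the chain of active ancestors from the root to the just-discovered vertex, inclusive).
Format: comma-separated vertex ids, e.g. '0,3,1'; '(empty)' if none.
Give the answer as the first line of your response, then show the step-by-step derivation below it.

4,1,2

step 1: discover 4; path=4; order=4
step 2: discover 1; path=4>1; order=4,1
step 3: discover 0; path=4>1>0; order=4,1,0
step 4: discover 2; path=4>1>2; order=4,1,0,2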